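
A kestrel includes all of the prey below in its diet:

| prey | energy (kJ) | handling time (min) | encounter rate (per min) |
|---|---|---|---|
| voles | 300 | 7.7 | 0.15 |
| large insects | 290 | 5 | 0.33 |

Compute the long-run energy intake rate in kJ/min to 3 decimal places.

36.978 kJ/min

Energy encountered per unit search time: 0.15×300 + 0.33×290 = 140.7 kJ/min.
Handling time per unit search time: 0.15×7.7 + 0.33×5 = 2.805.
Rate = 140.7/(1 + 2.805) = 36.98 kJ/min.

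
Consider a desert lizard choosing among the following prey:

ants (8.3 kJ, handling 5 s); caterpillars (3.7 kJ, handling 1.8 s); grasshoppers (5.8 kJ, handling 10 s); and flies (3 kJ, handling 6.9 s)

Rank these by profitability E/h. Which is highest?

caterpillars

In descending order of E/h:
caterpillars: 3.7/1.8 = 2.06 kJ/s
ants: 8.3/5 = 1.66 kJ/s
grasshoppers: 5.8/10 = 0.58 kJ/s
flies: 3/6.9 = 0.435 kJ/s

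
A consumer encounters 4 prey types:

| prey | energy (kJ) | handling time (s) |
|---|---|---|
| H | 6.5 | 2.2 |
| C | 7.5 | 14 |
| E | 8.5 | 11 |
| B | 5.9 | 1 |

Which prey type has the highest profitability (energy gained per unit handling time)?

B

In descending order of E/h:
B: 5.9/1 = 5.9 kJ/s
H: 6.5/2.2 = 2.95 kJ/s
E: 8.5/11 = 0.773 kJ/s
C: 7.5/14 = 0.536 kJ/s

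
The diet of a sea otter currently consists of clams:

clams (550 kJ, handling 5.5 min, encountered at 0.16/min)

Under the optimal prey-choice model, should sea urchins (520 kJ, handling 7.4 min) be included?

Yes

Current rate: (0.16×550)/(1 + 0.16×5.5) = 46.81 kJ/min.
Profitability of sea urchins: 520/7.4 = 70.27 kJ/min.
70.27 > 46.81, so adding sea urchins raises the average — include it.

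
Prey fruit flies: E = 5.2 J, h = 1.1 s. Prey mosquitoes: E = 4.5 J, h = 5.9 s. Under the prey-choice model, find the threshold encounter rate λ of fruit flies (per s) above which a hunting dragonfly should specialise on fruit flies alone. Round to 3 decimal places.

0.175 per s

Drop mosquitoes once their profitability E₂/h₂ falls below the rate achievable on fruit flies alone: E₂/h₂ = λE₁/(1 + λh₁).
Solve for λ: λE₁h₂ = E₂(1 + λh₁) → λ(E₁h₂ − E₂h₁) = E₂ → λ = E₂/(E₁h₂ − E₂h₁).
λ = 4.5/(5.2×5.9 − 4.5×1.1) = 4.5/25.73 = 0.1749 per s.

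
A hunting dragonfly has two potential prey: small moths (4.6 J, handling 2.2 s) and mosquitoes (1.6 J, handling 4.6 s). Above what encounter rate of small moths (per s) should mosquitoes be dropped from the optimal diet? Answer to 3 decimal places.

0.091 per s

At the threshold, the rate on small moths alone equals the profitability of mosquitoes: λ·4.6/(1 + λ·2.2) = 1.6/4.6 = 0.3478.
Rearranging, λ(4.6 − 0.3478×2.2) = 0.3478, so λ = 0.3478/3.835 = 0.0907 per s.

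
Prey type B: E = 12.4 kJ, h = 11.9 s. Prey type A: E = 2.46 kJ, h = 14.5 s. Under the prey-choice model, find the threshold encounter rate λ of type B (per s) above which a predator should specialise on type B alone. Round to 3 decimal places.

0.016 per s

At the threshold, the rate on type B alone equals the profitability of type A: λ·12.4/(1 + λ·11.9) = 2.46/14.5 = 0.1697.
Rearranging, λ(12.4 − 0.1697×11.9) = 0.1697, so λ = 0.1697/10.38 = 0.01634 per s.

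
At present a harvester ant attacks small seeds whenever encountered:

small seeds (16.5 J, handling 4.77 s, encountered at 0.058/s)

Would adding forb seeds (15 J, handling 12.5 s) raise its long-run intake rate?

Yes

On small seeds alone, R = ΣλE/(1+Σλh) = 0.957/1.277 = 0.7496 J/s.
Profitability of forb seeds: 15/12.5 = 1.2 J/s.
1.2 > 0.7496, so adding forb seeds raises the average — include it.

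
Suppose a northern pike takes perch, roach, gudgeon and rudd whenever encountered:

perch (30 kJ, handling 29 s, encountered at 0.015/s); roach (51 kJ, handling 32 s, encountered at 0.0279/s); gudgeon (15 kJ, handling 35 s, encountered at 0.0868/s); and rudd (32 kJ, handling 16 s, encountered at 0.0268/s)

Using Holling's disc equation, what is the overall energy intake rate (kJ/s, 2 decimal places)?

0.70 kJ/s

R = (0.015×30 + 0.0279×51 + 0.0868×15 + 0.0268×32) / (1 + 0.015×29 + 0.0279×32 + 0.0868×35 + 0.0268×16) = 4.032/5.795 = 0.6959 kJ/s.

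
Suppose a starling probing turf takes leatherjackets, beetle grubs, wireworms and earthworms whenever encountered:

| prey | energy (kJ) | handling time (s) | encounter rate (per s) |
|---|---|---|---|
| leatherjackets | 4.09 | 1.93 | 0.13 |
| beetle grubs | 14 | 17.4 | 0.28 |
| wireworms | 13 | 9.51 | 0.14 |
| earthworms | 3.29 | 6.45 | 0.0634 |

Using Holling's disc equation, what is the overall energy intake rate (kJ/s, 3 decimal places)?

Energy encountered per unit search time: 0.13×4.09 + 0.28×14 + 0.14×13 + 0.0634×3.29 = 6.48 kJ/s.
Handling time per unit search time: 0.13×1.93 + 0.28×17.4 + 0.14×9.51 + 0.0634×6.45 = 6.863.
Rate = 6.48/(1 + 6.863) = 0.8241 kJ/s.

0.824 kJ/s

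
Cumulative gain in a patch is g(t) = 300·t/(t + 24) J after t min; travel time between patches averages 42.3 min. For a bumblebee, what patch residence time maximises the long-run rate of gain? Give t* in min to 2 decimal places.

Maximise g(t)/(T+t): set derivative to zero → g'(t)(T+t) = g(t).
g'(t) = 300·24/(t + 24)². Setting 300·24/(t+24)² = 300t/[(t+24)(42.3+t)] gives 24(42.3+t) = t(t+24), so t² = 24×42.3 = 1015.
t* = √1015 = 31.86 min.

31.86 min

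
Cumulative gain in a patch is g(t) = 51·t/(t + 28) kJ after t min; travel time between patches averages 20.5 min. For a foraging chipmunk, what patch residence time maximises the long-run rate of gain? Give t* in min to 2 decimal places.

Optimal t* satisfies g'(t*) = g(t*)/(T + t*).
g'(t) = 51·28/(t + 28)². Setting 51·28/(t+28)² = 51t/[(t+28)(20.5+t)] gives 28(20.5+t) = t(t+28), so t² = 28×20.5 = 574.
t* = √574 = 23.96 min.

23.96 min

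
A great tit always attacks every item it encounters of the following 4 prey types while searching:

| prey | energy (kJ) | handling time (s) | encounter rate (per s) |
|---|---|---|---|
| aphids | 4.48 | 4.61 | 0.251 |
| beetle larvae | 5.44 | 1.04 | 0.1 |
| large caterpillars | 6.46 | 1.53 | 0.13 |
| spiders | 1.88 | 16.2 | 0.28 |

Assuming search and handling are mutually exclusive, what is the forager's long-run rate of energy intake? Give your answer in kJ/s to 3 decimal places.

0.434 kJ/s

R = (0.251×4.48 + 0.1×5.44 + 0.13×6.46 + 0.28×1.88) / (1 + 0.251×4.61 + 0.1×1.04 + 0.13×1.53 + 0.28×16.2) = 3.035/6.996 = 0.4338 kJ/s.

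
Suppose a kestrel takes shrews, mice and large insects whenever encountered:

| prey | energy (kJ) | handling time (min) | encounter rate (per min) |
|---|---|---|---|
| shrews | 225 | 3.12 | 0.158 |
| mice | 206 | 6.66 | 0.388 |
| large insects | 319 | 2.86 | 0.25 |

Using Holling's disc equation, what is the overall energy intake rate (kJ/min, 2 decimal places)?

Energy encountered per unit search time: 0.158×225 + 0.388×206 + 0.25×319 = 195.2 kJ/min.
Handling time per unit search time: 0.158×3.12 + 0.388×6.66 + 0.25×2.86 = 3.792.
Rate = 195.2/(1 + 3.792) = 40.74 kJ/min.

40.74 kJ/min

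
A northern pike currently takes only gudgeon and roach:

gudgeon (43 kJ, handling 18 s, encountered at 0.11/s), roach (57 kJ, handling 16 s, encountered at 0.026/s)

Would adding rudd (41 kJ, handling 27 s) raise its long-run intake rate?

Intake rate on the current diet: R = (0.11×43 + 0.026×57) / (1 + 0.11×18 + 0.026×16) = 6.212/3.396 = 1.829 kJ/s.
Profitability of rudd: 41/27 = 1.519 kJ/s.
1.519 < 1.829, so adding rudd would lower the average — exclude it.

No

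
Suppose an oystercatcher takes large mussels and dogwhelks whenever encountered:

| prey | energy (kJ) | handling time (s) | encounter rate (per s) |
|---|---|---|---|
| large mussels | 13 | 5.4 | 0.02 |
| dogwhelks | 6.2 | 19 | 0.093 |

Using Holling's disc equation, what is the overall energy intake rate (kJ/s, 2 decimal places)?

R = (0.02×13 + 0.093×6.2) / (1 + 0.02×5.4 + 0.093×19) = 0.8366/2.875 = 0.291 kJ/s.

0.29 kJ/s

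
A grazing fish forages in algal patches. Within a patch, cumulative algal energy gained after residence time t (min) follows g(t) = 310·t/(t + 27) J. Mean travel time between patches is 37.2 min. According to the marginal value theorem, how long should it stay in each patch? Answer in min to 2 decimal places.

31.69 min

By the marginal value theorem, leave when the instantaneous gain rate g'(t) equals the habitat-wide average g(t)/(T + t).
g'(t) = 310·27/(t + 27)². Setting 310·27/(t+27)² = 310t/[(t+27)(37.2+t)] gives 27(37.2+t) = t(t+27), so t² = 27×37.2 = 1004.
t* = √1004 = 31.69 min.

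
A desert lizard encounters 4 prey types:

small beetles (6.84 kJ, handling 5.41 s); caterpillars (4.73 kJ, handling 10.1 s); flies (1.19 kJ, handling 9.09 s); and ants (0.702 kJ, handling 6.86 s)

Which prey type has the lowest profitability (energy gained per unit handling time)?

Profitability E/h (kJ/s): small beetles = 6.84/5.41 = 1.26, caterpillars = 4.73/10.1 = 0.468, flies = 1.19/9.09 = 0.131, ants = 0.702/6.86 = 0.102.
Ranked: small beetles > caterpillars > flies > ants.

ants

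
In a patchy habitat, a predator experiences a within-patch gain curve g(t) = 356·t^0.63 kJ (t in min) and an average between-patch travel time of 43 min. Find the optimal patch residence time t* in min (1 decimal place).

By the marginal value theorem, leave when the instantaneous gain rate g'(t) equals the habitat-wide average g(t)/(T + t).
g'(t) = 0.63·356·t^-0.37. Setting 0.63·356·t^-0.37 = 356·t^0.63/(43+t) gives 0.63(43+t) = t, so 0.37·t = 0.63×43.
t* = 0.63×43/0.37 = 73.22 min.

73.2 min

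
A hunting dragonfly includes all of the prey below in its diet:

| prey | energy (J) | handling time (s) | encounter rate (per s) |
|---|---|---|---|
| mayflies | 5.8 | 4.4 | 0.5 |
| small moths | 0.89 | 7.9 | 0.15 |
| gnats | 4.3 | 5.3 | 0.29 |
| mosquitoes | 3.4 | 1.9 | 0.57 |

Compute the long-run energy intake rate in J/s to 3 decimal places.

R = Σλ_iE_i / (1 + Σλ_ih_i)
Numerator: 0.5×5.8 + 0.15×0.89 + 0.29×4.3 + 0.57×3.4 = 6.218
Denominator: 1 + 0.5×4.4 + 0.15×7.9 + 0.29×5.3 + 0.57×1.9 = 7.005
R = 6.218/7.005 = 0.8877 J/s

0.888 J/s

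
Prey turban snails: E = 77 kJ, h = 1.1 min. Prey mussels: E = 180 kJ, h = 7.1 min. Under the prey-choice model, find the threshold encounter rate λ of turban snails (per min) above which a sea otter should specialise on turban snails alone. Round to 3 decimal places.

Drop mussels once their profitability E₂/h₂ falls below the rate achievable on turban snails alone: E₂/h₂ = λE₁/(1 + λh₁).
Solve for λ: λE₁h₂ = E₂(1 + λh₁) → λ(E₁h₂ − E₂h₁) = E₂ → λ = E₂/(E₁h₂ − E₂h₁).
λ = 180/(77×7.1 − 180×1.1) = 180/348.7 = 0.5162 per min.

0.516 per min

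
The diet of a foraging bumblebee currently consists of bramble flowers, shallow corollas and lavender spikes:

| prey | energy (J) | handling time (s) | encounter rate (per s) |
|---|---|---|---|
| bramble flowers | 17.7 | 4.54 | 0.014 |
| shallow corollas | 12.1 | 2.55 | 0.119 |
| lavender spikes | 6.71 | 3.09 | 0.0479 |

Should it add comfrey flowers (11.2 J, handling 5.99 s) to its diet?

Yes

Current rate: (0.014×17.7 + 0.119×12.1 + 0.0479×6.71)/(1 + 0.014×4.54 + 0.119×2.55 + 0.0479×3.09) = 1.326 J/s.
Profitability of comfrey flowers: 11.2/5.99 = 1.87 J/s.
Since 1.87 > R, including comfrey flowers increases the long-run rate.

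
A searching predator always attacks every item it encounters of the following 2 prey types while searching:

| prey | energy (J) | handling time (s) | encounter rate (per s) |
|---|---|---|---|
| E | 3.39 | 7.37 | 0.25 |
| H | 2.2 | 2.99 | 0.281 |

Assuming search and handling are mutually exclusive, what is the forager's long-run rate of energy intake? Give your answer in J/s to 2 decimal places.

0.40 J/s

Energy encountered per unit search time: 0.25×3.39 + 0.281×2.2 = 1.466 J/s.
Handling time per unit search time: 0.25×7.37 + 0.281×2.99 = 2.683.
Rate = 1.466/(1 + 2.683) = 0.398 J/s.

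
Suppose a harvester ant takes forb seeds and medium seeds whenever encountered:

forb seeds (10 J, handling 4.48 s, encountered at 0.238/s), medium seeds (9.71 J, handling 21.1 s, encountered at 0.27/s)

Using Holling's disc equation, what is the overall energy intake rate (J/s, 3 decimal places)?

Energy encountered per unit search time: 0.238×10 + 0.27×9.71 = 5.002 J/s.
Handling time per unit search time: 0.238×4.48 + 0.27×21.1 = 6.763.
Rate = 5.002/(1 + 6.763) = 0.6443 J/s.

0.644 J/s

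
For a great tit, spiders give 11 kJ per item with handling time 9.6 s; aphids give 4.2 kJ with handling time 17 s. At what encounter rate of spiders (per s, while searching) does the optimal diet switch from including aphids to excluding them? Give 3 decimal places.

0.029 per s

Drop aphids once their profitability E₂/h₂ falls below the rate achievable on spiders alone: E₂/h₂ = λE₁/(1 + λh₁).
Solve for λ: λE₁h₂ = E₂(1 + λh₁) → λ(E₁h₂ − E₂h₁) = E₂ → λ = E₂/(E₁h₂ − E₂h₁).
λ = 4.2/(11×17 − 4.2×9.6) = 4.2/146.7 = 0.02863 per s.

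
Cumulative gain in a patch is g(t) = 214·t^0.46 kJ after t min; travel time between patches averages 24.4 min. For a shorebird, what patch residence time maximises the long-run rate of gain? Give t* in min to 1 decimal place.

Maximise g(t)/(T+t): set derivative to zero → g'(t)(T+t) = g(t).
g'(t) = 0.46·214·t^-0.54. Setting 0.46·214·t^-0.54 = 214·t^0.46/(24.4+t) gives 0.46(24.4+t) = t, so 0.54·t = 0.46×24.4.
t* = 0.46×24.4/0.54 = 20.79 min.

20.8 min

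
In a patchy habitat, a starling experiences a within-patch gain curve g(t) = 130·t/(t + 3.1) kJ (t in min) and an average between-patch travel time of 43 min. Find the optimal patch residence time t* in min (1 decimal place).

11.5 min

By the marginal value theorem, leave when the instantaneous gain rate g'(t) equals the habitat-wide average g(t)/(T + t).
g'(t) = 130·3.1/(t + 3.1)². Setting 130·3.1/(t+3.1)² = 130t/[(t+3.1)(43+t)] gives 3.1(43+t) = t(t+3.1), so t² = 3.1×43 = 133.3.
t* = √133.3 = 11.55 min.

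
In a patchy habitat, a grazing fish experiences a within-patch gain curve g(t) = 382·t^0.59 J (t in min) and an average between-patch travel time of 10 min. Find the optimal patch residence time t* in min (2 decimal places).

14.39 min

By the marginal value theorem, leave when the instantaneous gain rate g'(t) equals the habitat-wide average g(t)/(T + t).
g'(t) = 0.59·382·t^-0.41. Setting 0.59·382·t^-0.41 = 382·t^0.59/(10+t) gives 0.59(10+t) = t, so 0.41·t = 0.59×10.
t* = 0.59×10/0.41 = 14.39 min.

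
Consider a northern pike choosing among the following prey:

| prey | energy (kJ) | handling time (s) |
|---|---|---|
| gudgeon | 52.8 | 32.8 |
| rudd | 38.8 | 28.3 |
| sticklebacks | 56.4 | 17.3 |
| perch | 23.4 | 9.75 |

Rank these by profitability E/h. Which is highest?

sticklebacks

Profitability E/h (kJ/s): gudgeon = 52.8/32.8 = 1.61, rudd = 38.8/28.3 = 1.37, sticklebacks = 56.4/17.3 = 3.26, perch = 23.4/9.75 = 2.4.
Ranked: sticklebacks > perch > gudgeon > rudd.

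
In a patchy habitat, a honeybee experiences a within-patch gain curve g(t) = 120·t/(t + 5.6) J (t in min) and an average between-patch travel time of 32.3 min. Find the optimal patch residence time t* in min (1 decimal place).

13.4 min

Maximise g(t)/(T+t): set derivative to zero → g'(t)(T+t) = g(t).
g'(t) = 120·5.6/(t + 5.6)². Setting 120·5.6/(t+5.6)² = 120t/[(t+5.6)(32.3+t)] gives 5.6(32.3+t) = t(t+5.6), so t² = 5.6×32.3 = 180.9.
t* = √180.9 = 13.45 min.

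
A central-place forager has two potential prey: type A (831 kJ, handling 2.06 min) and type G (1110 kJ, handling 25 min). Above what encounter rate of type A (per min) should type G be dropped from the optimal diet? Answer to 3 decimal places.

Drop type G once their profitability E₂/h₂ falls below the rate achievable on type A alone: E₂/h₂ = λE₁/(1 + λh₁).
Solve for λ: λE₁h₂ = E₂(1 + λh₁) → λ(E₁h₂ − E₂h₁) = E₂ → λ = E₂/(E₁h₂ − E₂h₁).
λ = 1110/(831×25 − 1110×2.06) = 1110/1.849e+04 = 0.06004 per min.

0.060 per min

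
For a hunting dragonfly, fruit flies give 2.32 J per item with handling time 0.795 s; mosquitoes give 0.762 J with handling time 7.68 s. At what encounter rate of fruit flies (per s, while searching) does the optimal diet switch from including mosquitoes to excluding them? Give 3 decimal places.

0.044 per s

The zero-one rule: include mosquitoes iff E₂/h₂ > λE₁/(1+λh₁). Equality gives the switch point.
λE₁h₂ = E₂ + λE₂h₁ ⇒ λ = E₂/(E₁h₂ − E₂h₁) = 0.762/(17.82 − 0.6058) = 0.04427 per s.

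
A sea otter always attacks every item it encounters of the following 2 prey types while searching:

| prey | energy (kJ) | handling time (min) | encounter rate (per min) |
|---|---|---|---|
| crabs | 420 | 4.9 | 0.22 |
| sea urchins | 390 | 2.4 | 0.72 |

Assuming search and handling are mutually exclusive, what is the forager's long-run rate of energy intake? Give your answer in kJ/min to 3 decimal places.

Energy encountered per unit search time: 0.22×420 + 0.72×390 = 373.2 kJ/min.
Handling time per unit search time: 0.22×4.9 + 0.72×2.4 = 2.806.
Rate = 373.2/(1 + 2.806) = 98.06 kJ/min.

98.056 kJ/min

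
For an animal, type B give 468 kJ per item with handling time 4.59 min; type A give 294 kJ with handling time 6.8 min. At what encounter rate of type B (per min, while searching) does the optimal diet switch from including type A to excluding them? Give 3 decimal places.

At the threshold, the rate on type B alone equals the profitability of type A: λ·468/(1 + λ·4.59) = 294/6.8 = 43.24.
Rearranging, λ(468 − 43.24×4.59) = 43.24, so λ = 43.24/269.6 = 0.1604 per min.

0.160 per min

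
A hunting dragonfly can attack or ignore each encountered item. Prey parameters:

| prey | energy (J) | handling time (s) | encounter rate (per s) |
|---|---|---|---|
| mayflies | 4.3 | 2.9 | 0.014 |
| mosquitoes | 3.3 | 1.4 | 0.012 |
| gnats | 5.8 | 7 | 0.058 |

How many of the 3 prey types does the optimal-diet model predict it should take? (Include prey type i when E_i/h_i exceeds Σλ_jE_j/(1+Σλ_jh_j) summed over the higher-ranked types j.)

Profitabilities (E/h, J/s): mosquitoes 2.36, mayflies 1.48, gnats 0.829. Add prey in this order while the next type's profitability exceeds the intake rate on those already taken.
Rate on top 1: 0.03895. mayflies: 1.48 > 0.03895 → include.
Rate on top 2: 0.09438. gnats: 0.829 > 0.09438 → include.
Optimal diet: mosquitoes, mayflies, gnats — 3 of 3 types.

3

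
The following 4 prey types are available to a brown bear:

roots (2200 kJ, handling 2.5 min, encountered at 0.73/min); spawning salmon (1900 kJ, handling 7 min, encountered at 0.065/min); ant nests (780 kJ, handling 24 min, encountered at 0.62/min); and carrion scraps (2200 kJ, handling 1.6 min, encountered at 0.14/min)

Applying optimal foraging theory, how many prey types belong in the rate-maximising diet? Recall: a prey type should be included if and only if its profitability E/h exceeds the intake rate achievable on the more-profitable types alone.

2

E/h in descending order: carrion scraps 1.38e+03, roots 880, spawning salmon 271, ant nests 32.5 kJ/min. The optimal diet is the largest prefix of this list for which every included type satisfies E_i/h_i > R on the types above it.
Rate on top 1: 251.6. roots: 880 > 251.6 → include.
Rate on top 2: 627.7. spawning salmon: 271 < 627.7 → exclude; stop.
Optimal diet: carrion scraps, roots — 2 of 4 types.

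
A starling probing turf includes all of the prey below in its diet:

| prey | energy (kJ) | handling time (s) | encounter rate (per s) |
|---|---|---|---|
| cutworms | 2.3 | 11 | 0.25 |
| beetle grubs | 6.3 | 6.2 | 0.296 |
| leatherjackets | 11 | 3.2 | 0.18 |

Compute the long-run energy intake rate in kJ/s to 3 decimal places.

0.717 kJ/s

R = Σλ_iE_i / (1 + Σλ_ih_i)
Numerator: 0.25×2.3 + 0.296×6.3 + 0.18×11 = 4.42
Denominator: 1 + 0.25×11 + 0.296×6.2 + 0.18×3.2 = 6.161
R = 4.42/6.161 = 0.7174 kJ/s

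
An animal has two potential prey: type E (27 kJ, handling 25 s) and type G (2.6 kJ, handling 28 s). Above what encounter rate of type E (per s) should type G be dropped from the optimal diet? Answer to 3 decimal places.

At the threshold, the rate on type E alone equals the profitability of type G: λ·27/(1 + λ·25) = 2.6/28 = 0.09286.
Rearranging, λ(27 − 0.09286×25) = 0.09286, so λ = 0.09286/24.68 = 0.003763 per s.

0.004 per s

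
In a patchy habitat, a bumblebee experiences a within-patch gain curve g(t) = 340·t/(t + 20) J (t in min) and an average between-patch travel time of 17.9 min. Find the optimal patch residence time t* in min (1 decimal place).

18.9 min

By the marginal value theorem, leave when the instantaneous gain rate g'(t) equals the habitat-wide average g(t)/(T + t).
g'(t) = 340·20/(t + 20)². Setting 340·20/(t+20)² = 340t/[(t+20)(17.9+t)] gives 20(17.9+t) = t(t+20), so t² = 20×17.9 = 358.
t* = √358 = 18.92 min.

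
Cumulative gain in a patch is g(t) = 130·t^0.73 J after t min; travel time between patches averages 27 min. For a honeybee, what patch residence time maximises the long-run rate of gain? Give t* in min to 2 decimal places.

By the marginal value theorem, leave when the instantaneous gain rate g'(t) equals the habitat-wide average g(t)/(T + t).
g'(t) = 0.73·130·t^-0.27. Setting 0.73·130·t^-0.27 = 130·t^0.73/(27+t) gives 0.73(27+t) = t, so 0.27·t = 0.73×27.
t* = 0.73×27/0.27 = 73 min.

73.00 min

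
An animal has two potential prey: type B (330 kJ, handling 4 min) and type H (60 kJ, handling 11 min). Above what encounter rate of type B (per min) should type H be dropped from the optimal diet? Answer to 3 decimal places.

0.018 per min

The zero-one rule: include type H iff E₂/h₂ > λE₁/(1+λh₁). Equality gives the switch point.
λE₁h₂ = E₂ + λE₂h₁ ⇒ λ = E₂/(E₁h₂ − E₂h₁) = 60/(3630 − 240) = 0.0177 per min.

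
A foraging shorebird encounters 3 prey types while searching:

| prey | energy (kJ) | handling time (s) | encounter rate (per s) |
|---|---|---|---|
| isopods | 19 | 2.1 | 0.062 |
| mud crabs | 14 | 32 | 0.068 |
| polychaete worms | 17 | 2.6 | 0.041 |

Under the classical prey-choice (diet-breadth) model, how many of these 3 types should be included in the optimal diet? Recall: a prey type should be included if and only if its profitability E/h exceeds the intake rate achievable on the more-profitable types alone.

2

Profitabilities (E/h, kJ/s): isopods 9.05, polychaete worms 6.54, mud crabs 0.438. Add prey in this order while the next type's profitability exceeds the intake rate on those already taken.
Rate on top 1: 1.042. polychaete worms: 6.54 > 1.042 → include.
Rate on top 2: 1.516. mud crabs: 0.438 < 1.516 → exclude; stop.
Optimal diet: isopods, polychaete worms — 2 of 3 types.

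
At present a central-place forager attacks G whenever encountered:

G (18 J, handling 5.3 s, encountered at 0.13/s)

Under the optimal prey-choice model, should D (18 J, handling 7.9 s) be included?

Yes

On G alone, R = ΣλE/(1+Σλh) = 2.34/1.689 = 1.385 J/s.
Profitability of D: 18/7.9 = 2.278 J/s.
Since 2.278 > R, including D increases the long-run rate.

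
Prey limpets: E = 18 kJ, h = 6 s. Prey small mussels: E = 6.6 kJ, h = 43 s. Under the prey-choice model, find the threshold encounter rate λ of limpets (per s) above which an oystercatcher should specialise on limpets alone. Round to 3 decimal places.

Drop small mussels once their profitability E₂/h₂ falls below the rate achievable on limpets alone: E₂/h₂ = λE₁/(1 + λh₁).
Solve for λ: λE₁h₂ = E₂(1 + λh₁) → λ(E₁h₂ − E₂h₁) = E₂ → λ = E₂/(E₁h₂ − E₂h₁).
λ = 6.6/(18×43 − 6.6×6) = 6.6/734.4 = 0.008987 per s.

0.009 per s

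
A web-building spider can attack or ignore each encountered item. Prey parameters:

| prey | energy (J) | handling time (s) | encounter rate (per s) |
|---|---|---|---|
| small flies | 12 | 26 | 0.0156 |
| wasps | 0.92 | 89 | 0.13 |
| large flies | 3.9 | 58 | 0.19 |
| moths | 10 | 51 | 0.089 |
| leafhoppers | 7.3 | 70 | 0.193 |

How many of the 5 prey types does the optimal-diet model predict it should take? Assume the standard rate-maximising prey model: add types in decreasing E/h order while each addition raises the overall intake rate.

Rank by E/h (J/s): small flies 0.462, moths 0.196, leafhoppers 0.104, large flies 0.0672, wasps 0.0103. Include each in turn until the next type's E/h falls below the running intake rate.
Rate on top 1: 0.1332. moths: 0.196 > 0.1332 → include.
Rate on top 2: 0.1812. leafhoppers: 0.104 < 0.1812 → exclude; stop.
Optimal diet: small flies, moths — 2 of 5 types.

2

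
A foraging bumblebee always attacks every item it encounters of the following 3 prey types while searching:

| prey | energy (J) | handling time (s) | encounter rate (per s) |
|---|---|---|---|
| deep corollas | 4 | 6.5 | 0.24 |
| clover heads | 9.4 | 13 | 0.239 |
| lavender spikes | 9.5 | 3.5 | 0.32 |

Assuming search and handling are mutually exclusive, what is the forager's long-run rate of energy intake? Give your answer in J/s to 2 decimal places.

0.92 J/s

R = Σλ_iE_i / (1 + Σλ_ih_i)
Numerator: 0.24×4 + 0.239×9.4 + 0.32×9.5 = 6.247
Denominator: 1 + 0.24×6.5 + 0.239×13 + 0.32×3.5 = 6.787
R = 6.247/6.787 = 0.9204 J/s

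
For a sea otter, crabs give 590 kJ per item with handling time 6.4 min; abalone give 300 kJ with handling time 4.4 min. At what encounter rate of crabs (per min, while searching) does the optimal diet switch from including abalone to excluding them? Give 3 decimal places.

0.444 per min

Drop abalone once their profitability E₂/h₂ falls below the rate achievable on crabs alone: E₂/h₂ = λE₁/(1 + λh₁).
Solve for λ: λE₁h₂ = E₂(1 + λh₁) → λ(E₁h₂ − E₂h₁) = E₂ → λ = E₂/(E₁h₂ − E₂h₁).
λ = 300/(590×4.4 − 300×6.4) = 300/676 = 0.4438 per min.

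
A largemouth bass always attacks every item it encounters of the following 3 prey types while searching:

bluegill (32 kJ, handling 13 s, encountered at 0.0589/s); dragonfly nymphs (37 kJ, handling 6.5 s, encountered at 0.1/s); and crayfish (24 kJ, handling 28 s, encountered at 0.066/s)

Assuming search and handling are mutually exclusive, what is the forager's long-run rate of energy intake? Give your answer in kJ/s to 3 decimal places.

1.681 kJ/s

R = Σλ_iE_i / (1 + Σλ_ih_i)
Numerator: 0.0589×32 + 0.1×37 + 0.066×24 = 7.169
Denominator: 1 + 0.0589×13 + 0.1×6.5 + 0.066×28 = 4.264
R = 7.169/4.264 = 1.681 kJ/s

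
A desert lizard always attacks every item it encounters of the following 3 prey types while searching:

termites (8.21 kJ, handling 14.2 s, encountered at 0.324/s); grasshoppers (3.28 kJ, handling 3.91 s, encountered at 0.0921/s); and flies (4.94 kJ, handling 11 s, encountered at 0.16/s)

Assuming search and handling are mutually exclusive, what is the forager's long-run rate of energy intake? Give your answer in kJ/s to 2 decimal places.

R = Σλ_iE_i / (1 + Σλ_ih_i)
Numerator: 0.324×8.21 + 0.0921×3.28 + 0.16×4.94 = 3.753
Denominator: 1 + 0.324×14.2 + 0.0921×3.91 + 0.16×11 = 7.721
R = 3.753/7.721 = 0.486 kJ/s

0.49 kJ/s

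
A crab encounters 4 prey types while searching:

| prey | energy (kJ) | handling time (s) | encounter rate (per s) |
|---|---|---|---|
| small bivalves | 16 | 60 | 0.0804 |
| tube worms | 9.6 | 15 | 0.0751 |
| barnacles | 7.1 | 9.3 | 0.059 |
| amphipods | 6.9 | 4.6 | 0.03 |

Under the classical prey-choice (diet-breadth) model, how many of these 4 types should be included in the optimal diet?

Rank by E/h (kJ/s): amphipods 1.5, barnacles 0.763, tube worms 0.64, small bivalves 0.267. Include each in turn until the next type's E/h falls below the running intake rate.
Rate on top 1: 0.1819. barnacles: 0.763 > 0.1819 → include.
Rate on top 2: 0.3711. tube worms: 0.64 > 0.3711 → include.
Rate on top 3: 0.4788. small bivalves: 0.267 < 0.4788 → exclude; stop.
Optimal diet: amphipods, barnacles, tube worms — 3 of 4 types.

3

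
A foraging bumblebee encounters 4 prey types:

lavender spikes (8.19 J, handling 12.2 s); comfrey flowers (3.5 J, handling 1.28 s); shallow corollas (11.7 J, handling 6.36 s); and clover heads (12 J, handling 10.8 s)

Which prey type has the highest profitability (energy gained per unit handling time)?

In descending order of E/h:
comfrey flowers: 3.5/1.28 = 2.73 J/s
shallow corollas: 11.7/6.36 = 1.84 J/s
clover heads: 12/10.8 = 1.11 J/s
lavender spikes: 8.19/12.2 = 0.671 J/s

comfrey flowers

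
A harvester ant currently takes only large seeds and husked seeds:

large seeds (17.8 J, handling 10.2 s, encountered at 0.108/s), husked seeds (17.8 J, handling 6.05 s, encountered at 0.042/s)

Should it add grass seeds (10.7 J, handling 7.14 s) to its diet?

Yes

Current rate: (0.108×17.8 + 0.042×17.8)/(1 + 0.108×10.2 + 0.042×6.05) = 1.133 J/s.
grass seeds: E/h = 10.7/7.14 = 1.499 J/s.
Since 1.499 > R, including grass seeds increases the long-run rate.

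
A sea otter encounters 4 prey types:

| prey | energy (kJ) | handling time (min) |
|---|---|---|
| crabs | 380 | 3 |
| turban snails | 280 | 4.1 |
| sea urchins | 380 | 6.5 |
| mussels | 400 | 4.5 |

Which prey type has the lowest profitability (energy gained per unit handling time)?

Profitability E/h (kJ/min): crabs = 380/3 = 127, turban snails = 280/4.1 = 68.3, sea urchins = 380/6.5 = 58.5, mussels = 400/4.5 = 88.9.
Ranked: crabs > mussels > turban snails > sea urchins.

sea urchins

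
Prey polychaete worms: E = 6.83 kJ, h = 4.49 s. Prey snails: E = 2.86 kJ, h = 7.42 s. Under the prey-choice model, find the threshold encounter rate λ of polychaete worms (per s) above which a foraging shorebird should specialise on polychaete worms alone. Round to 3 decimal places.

0.076 per s

At the threshold, the rate on polychaete worms alone equals the profitability of snails: λ·6.83/(1 + λ·4.49) = 2.86/7.42 = 0.3854.
Rearranging, λ(6.83 − 0.3854×4.49) = 0.3854, so λ = 0.3854/5.099 = 0.07559 per s.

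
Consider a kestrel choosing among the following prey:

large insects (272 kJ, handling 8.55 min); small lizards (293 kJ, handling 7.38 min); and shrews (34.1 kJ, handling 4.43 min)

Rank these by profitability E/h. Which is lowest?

shrews

Profitability E/h (kJ/min): large insects = 272/8.55 = 31.8, small lizards = 293/7.38 = 39.7, shrews = 34.1/4.43 = 7.7.
Ranked: small lizards > large insects > shrews.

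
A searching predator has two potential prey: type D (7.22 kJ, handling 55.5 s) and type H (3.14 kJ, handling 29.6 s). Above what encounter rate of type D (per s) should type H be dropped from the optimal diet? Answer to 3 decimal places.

At the threshold, the rate on type D alone equals the profitability of type H: λ·7.22/(1 + λ·55.5) = 3.14/29.6 = 0.1061.
Rearranging, λ(7.22 − 0.1061×55.5) = 0.1061, so λ = 0.1061/1.332 = 0.07961 per s.

0.080 per s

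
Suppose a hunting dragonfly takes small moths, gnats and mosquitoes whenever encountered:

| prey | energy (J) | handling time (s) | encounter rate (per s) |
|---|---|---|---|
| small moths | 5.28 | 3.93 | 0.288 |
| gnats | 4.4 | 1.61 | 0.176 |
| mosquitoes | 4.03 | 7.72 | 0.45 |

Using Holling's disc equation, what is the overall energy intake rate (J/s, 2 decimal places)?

0.70 J/s

R = Σλ_iE_i / (1 + Σλ_ih_i)
Numerator: 0.288×5.28 + 0.176×4.4 + 0.45×4.03 = 4.109
Denominator: 1 + 0.288×3.93 + 0.176×1.61 + 0.45×7.72 = 5.889
R = 4.109/5.889 = 0.6976 J/s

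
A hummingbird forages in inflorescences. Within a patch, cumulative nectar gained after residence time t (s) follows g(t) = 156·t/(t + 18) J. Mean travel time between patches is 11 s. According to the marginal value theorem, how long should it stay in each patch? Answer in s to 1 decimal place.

Optimal t* satisfies g'(t*) = g(t*)/(T + t*).
g'(t) = 156·18/(t + 18)². Setting 156·18/(t+18)² = 156t/[(t+18)(11+t)] gives 18(11+t) = t(t+18), so t² = 18×11 = 198.
t* = √198 = 14.07 s.

14.1 s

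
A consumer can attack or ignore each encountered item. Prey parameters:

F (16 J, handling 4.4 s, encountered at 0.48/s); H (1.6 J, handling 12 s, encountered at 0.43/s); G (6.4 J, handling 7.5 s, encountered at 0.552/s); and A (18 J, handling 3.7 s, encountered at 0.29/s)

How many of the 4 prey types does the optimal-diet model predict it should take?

Profitabilities (E/h, J/s): A 4.86, F 3.64, G 0.853, H 0.133. Add prey in this order while the next type's profitability exceeds the intake rate on those already taken.
Rate on top 1: 2.518. F: 3.64 > 2.518 → include.
Rate on top 2: 3.082. G: 0.853 < 3.082 → exclude; stop.
Optimal diet: A, F — 2 of 4 types.

2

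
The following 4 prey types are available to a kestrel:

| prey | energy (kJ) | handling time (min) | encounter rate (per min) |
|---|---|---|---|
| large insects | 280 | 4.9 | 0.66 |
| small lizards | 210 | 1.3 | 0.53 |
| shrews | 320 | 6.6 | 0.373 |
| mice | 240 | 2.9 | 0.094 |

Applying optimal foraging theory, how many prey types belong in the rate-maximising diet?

Profitabilities (E/h, kJ/min): small lizards 162, mice 82.8, large insects 57.1, shrews 48.5. Add prey in this order while the next type's profitability exceeds the intake rate on those already taken.
Rate on top 1: 65.9. mice: 82.8 > 65.9 → include.
Rate on top 2: 68.24. large insects: 57.1 < 68.24 → exclude; stop.
Optimal diet: small lizards, mice — 2 of 4 types.

2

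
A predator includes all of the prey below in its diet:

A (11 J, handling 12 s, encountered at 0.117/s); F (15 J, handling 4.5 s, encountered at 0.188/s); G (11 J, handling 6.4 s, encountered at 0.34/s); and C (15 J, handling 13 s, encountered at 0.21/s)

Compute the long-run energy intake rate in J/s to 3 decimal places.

1.348 J/s

Energy encountered per unit search time: 0.117×11 + 0.188×15 + 0.34×11 + 0.21×15 = 11 J/s.
Handling time per unit search time: 0.117×12 + 0.188×4.5 + 0.34×6.4 + 0.21×13 = 7.156.
Rate = 11/(1 + 7.156) = 1.348 J/s.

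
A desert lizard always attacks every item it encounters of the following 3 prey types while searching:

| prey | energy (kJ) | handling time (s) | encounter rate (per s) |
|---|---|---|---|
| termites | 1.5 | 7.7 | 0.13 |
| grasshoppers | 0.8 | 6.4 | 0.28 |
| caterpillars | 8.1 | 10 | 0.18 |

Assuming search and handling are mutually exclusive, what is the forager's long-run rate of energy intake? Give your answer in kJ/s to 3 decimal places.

0.336 kJ/s

Energy encountered per unit search time: 0.13×1.5 + 0.28×0.8 + 0.18×8.1 = 1.877 kJ/s.
Handling time per unit search time: 0.13×7.7 + 0.28×6.4 + 0.18×10 = 4.593.
Rate = 1.877/(1 + 4.593) = 0.3356 kJ/s.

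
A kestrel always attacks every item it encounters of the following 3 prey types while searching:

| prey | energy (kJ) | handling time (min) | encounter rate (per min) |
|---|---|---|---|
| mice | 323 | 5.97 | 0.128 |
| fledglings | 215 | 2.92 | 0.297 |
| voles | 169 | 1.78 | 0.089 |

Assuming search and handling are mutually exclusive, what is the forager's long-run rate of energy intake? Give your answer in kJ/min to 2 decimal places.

R = Σλ_iE_i / (1 + Σλ_ih_i)
Numerator: 0.128×323 + 0.297×215 + 0.089×169 = 120.2
Denominator: 1 + 0.128×5.97 + 0.297×2.92 + 0.089×1.78 = 2.79
R = 120.2/2.79 = 43.1 kJ/min

43.10 kJ/min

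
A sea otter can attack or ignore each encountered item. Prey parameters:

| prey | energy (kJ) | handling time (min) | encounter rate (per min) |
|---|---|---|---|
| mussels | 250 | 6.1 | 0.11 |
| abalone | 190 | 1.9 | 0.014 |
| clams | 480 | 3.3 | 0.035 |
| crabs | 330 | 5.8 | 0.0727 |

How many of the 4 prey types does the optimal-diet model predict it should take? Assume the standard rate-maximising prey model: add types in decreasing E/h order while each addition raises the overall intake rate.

4

E/h in descending order: clams 145, abalone 100, crabs 56.9, mussels 41 kJ/min. The optimal diet is the largest prefix of this list for which every included type satisfies E_i/h_i > R on the types above it.
Rate on top 1: 15.06. abalone: 100 > 15.06 → include.
Rate on top 2: 17.04. crabs: 56.9 > 17.04 → include.
Rate on top 3: 27.79. mussels: 41 > 27.79 → include.
Optimal diet: clams, abalone, crabs, mussels — 4 of 4 types.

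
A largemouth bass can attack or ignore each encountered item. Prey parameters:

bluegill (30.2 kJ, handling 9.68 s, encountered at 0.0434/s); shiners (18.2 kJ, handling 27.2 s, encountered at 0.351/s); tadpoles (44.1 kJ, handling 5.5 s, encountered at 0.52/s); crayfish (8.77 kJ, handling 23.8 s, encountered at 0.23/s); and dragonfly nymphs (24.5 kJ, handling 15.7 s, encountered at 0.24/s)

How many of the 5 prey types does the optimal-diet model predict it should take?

Profitabilities (E/h, kJ/s): tadpoles 8.02, bluegill 3.12, dragonfly nymphs 1.56, shiners 0.669, crayfish 0.368. Add prey in this order while the next type's profitability exceeds the intake rate on those already taken.
Rate on top 1: 5.941. bluegill: 3.12 < 5.941 → exclude; stop.
Optimal diet: tadpoles — 1 of 5 types.

1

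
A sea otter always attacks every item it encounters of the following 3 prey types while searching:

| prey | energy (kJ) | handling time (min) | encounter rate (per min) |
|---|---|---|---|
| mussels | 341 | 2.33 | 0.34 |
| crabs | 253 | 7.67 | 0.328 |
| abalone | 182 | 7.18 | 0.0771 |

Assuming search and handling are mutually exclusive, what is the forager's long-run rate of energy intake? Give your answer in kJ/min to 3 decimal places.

R = Σλ_iE_i / (1 + Σλ_ih_i)
Numerator: 0.34×341 + 0.328×253 + 0.0771×182 = 213
Denominator: 1 + 0.34×2.33 + 0.328×7.67 + 0.0771×7.18 = 4.862
R = 213/4.862 = 43.8 kJ/min

43.804 kJ/min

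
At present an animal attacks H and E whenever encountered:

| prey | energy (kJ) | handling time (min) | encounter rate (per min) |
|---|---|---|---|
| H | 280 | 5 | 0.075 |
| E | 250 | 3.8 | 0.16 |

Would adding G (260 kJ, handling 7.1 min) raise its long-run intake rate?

On H and E alone, R = ΣλE/(1+Σλh) = 61/1.983 = 30.76 kJ/min.
Profitability of G: 260/7.1 = 36.62 kJ/min.
36.62 > 30.76, so adding G raises the average — include it.

Yes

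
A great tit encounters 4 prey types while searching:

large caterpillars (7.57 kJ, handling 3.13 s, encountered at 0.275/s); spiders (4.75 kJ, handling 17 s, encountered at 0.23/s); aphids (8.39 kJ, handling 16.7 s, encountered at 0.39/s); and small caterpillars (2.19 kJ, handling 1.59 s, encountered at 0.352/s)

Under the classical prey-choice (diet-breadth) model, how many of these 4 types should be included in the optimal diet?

Profitabilities (E/h, kJ/s): large caterpillars 2.42, small caterpillars 1.38, aphids 0.502, spiders 0.279. Add prey in this order while the next type's profitability exceeds the intake rate on those already taken.
Rate on top 1: 1.119. small caterpillars: 1.38 > 1.119 → include.
Rate on top 2: 1.179. aphids: 0.502 < 1.179 → exclude; stop.
Optimal diet: large caterpillars, small caterpillars — 2 of 4 types.

2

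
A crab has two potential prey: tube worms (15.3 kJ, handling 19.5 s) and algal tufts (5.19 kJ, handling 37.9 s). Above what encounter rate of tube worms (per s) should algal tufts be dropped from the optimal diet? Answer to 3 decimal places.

0.011 per s

Drop algal tufts once their profitability E₂/h₂ falls below the rate achievable on tube worms alone: E₂/h₂ = λE₁/(1 + λh₁).
Solve for λ: λE₁h₂ = E₂(1 + λh₁) → λ(E₁h₂ − E₂h₁) = E₂ → λ = E₂/(E₁h₂ − E₂h₁).
λ = 5.19/(15.3×37.9 − 5.19×19.5) = 5.19/478.7 = 0.01084 per s.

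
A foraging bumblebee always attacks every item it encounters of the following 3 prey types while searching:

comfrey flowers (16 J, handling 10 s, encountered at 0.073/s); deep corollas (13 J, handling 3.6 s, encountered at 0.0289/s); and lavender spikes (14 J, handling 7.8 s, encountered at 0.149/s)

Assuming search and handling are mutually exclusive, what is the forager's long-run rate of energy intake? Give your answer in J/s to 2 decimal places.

Energy encountered per unit search time: 0.073×16 + 0.0289×13 + 0.149×14 = 3.63 J/s.
Handling time per unit search time: 0.073×10 + 0.0289×3.6 + 0.149×7.8 = 1.996.
Rate = 3.63/(1 + 1.996) = 1.211 J/s.

1.21 J/s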